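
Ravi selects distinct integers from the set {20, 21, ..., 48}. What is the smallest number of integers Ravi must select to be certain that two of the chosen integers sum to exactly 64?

Group the elements by complementary pair {x, 64−x}: {20,44}, {21,43}, {22,42}, …, giving 12 two-element pairs, the single value 32 (it cannot pair with itself since the integers are distinct), and 4 integers whose partner 64−x falls outside [20,48].
Pigeonhole: treating each of those 17 groups as a pigeonhole, one can pick one integer per group — 17 integers — with no two summing to 64.
The 18th integer lands in an occupied pair, forcing a sum of 64.

18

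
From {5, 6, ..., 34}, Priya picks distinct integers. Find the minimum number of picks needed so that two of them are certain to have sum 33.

Two chosen integers sum to 33 exactly when both halves of some pair {x, 33−x} with 5 ≤ x ≤ 33−x ≤ 28 are chosen — 12 such pairs.
The remaining 6 elements (those with no distinct partner in range) can never complete a 33-sum, so the worst case takes all of them and one from each pair: 6 + 12 = 18.
By the pigeonhole principle, the 19th integer has to be the second member of some pair, so 18 + 1 = 19.

19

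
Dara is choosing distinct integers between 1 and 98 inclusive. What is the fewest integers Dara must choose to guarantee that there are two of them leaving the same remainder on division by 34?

Pigeonhole: the 34 residue classes mod 34 are the pigeonholes.
With 34 integers one could put 1 in each residue class and have no class reach 2.
The 35th integer pushes some class to 2, so 34·1 + 1 = 35.

35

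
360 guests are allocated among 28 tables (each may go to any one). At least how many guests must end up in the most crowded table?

The 28 tables are the holes and the 360 guests are the pigeons.
If every table held at most 12 guests, the total would be at most 28 × 12 = 336, which is less than 360.
So some table holds at least ⌈360/28⌉ = 13 guests.

13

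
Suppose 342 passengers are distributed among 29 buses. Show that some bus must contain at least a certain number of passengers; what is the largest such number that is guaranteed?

12

By the pigeonhole principle, the 29 buses are the holes and the 342 passengers are the pigeons.
If every bus held at most 11 passengers, the total would be at most 29 × 11 = 319, which is less than 342.
So some bus holds at least ⌈342/29⌉ = 12 passengers.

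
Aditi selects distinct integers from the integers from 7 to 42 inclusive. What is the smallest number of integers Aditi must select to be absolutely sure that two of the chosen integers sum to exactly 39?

24

Group the elements by complementary pair {x, 39−x}: {7,32}, {8,31}, {9,30}, …, giving 13 two-element pairs and 10 integers whose partner 39−x falls outside [7,42].
Pigeonhole: treating each of those 23 groups as a pigeonhole, one can pick one integer per group — 23 integers — with no two summing to 39.
The 24th integer lands in an occupied pair, forcing a sum of 39.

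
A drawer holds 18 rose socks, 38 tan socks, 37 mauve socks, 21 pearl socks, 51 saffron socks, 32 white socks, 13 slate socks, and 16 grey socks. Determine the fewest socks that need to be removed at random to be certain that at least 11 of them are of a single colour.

By the pigeonhole principle, the 8 colours are the holes; the socks drawn are the pigeons.
To avoid 11 of any one colour, the worst case takes at most 10 of each colour.
That gives 10 + 10 + 10 + 10 + 10 + 10 + 10 + 10 = 80 socks with no colour reaching 11.
The next sock forces some colour to 11, so 80 + 1 = 81.

81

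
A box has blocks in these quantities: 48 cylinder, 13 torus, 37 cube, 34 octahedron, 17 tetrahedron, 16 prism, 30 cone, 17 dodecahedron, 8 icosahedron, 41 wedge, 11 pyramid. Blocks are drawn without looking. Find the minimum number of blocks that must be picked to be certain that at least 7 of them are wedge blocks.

In the worst case for collecting wedge blocks, every non-wedge block comes out first.
There are 48 + 13 + 37 + 34 + 17 + 16 + 30 + 17 + 8 + 11 = 231 non-wedge blocks altogether.
After those, each further block must be wedge, so 231 + 7 = 238 draws guarantee 7 wedge blocks.

238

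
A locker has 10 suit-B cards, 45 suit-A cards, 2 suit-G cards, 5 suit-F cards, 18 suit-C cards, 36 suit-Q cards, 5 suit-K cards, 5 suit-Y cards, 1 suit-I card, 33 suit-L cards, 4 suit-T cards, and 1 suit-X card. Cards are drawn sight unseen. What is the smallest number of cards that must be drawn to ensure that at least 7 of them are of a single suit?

An adversary could hand out at most 6 cards per suit (7 suits run out sooner): 6 + 6 + 2 + 5 + 6 + 6 + 5 + 5 + 1 + 6 + 4 + 1 = 53 cards and still no suit has 7.
By the pigeonhole principle, one more card lands in a suit already at 6, so 54 draws are enough and 53 are not.

54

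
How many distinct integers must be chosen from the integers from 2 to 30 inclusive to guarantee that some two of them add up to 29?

Two chosen integers sum to 29 exactly when both halves of some pair {x, 29−x} with 2 ≤ x ≤ 29−x ≤ 27 are chosen — 13 such pairs.
The remaining 3 elements (those with no distinct partner in range) can never complete a 29-sum, so the worst case takes all of them and one from each pair: 3 + 13 = 16.
By pigeonhole, the 17th integer has to be the second member of some pair, so 16 + 1 = 17.

17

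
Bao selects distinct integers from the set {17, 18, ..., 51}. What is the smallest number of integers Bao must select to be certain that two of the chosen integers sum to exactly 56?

25

Group the elements by complementary pair {x, 56−x}: {17,39}, {18,38}, {19,37}, …, giving 11 two-element pairs, the single value 28 (it cannot pair with itself since the integers are distinct), and 12 integers whose partner 56−x falls outside [17,51].
Pigeonhole: treating each of those 24 groups as a pigeonhole, one can pick one integer per group — 24 integers — with no two summing to 56.
The 25th integer lands in an occupied pair, forcing a sum of 56.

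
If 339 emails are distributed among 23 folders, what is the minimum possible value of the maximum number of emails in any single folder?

15

The 23 folders are the holes and the 339 emails are the pigeons.
If every folder held at most 14 emails, the total would be at most 23 × 14 = 322, which is less than 339.
So some folder holds at least ⌈339/23⌉ = 15 emails.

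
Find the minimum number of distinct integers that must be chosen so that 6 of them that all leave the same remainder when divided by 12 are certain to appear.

61

By pigeonhole, the 12 residue classes mod 12 are the pigeonholes.
With 60 integers one could put 5 in each residue class and have no class reach 6.
The 61st integer pushes some class to 6, so 12·5 + 1 = 61.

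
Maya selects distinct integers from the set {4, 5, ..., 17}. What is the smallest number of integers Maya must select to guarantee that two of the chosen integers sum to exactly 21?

Group the elements by complementary pair {x, 21−x}: {4,17}, {5,16}, {6,15}, …, giving 7 two-element pairs.
By the pigeonhole principle, treating each of those 7 groups as a pigeonhole, one can pick one integer per group — 7 integers — with no two summing to 21.
The 8th integer lands in an occupied pair, forcing a sum of 21.

8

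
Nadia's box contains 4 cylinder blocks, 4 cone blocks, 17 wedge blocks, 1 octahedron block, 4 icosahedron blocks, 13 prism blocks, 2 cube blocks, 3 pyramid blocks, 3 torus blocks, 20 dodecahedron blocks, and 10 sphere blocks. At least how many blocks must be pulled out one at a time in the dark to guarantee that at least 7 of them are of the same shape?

46

Put each drawn block into a box by shape. The largest draw with every box below 7 takes min(count, 6) from each shape; shapes with fewer than 6 contribute all they have.
Σ min(cᵢ, 6) = 4 + 4 + 6 + 1 + 4 + 6 + 2 + 3 + 3 + 6 + 6 = 45.
Draw number 45 + 1 = 46 must push one box to 7.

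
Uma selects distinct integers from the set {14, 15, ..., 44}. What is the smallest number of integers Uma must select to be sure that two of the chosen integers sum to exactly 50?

21

Two chosen integers sum to 50 exactly when both halves of some pair {x, 50−x} with 14 ≤ x ≤ 50−x ≤ 36 are chosen — 11 such pairs.
The remaining 9 elements (those with no distinct partner in range) can never complete a 50-sum, so the worst case takes all of them and one from each pair: 9 + 11 = 20.
Pigeonhole: the 21st integer has to be the second member of some pair, so 20 + 1 = 21.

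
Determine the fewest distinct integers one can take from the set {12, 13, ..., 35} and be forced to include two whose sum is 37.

18

A set avoiding the sum 37 can contain at most one of each pair {x, 37−x}, plus the 10 elements whose complement lies outside the range.
The integers 19, …, 35 (17 of them) are such a set: any two sum to at least 19+20 = 39 > 37.
By the pigeonhole principle, any 18th integer completes one of the 7 pairs, so 18 choices force a sum of 37.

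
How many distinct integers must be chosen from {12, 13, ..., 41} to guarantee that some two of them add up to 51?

17

Two chosen integers sum to 51 exactly when both halves of some pair {x, 51−x} with 12 ≤ x ≤ 51−x ≤ 39 are chosen — 14 such pairs.
The remaining 2 elements (those with no distinct partner in range) can never complete a 51-sum, so the worst case takes all of them and one from each pair: 2 + 14 = 16.
The 17th integer has to be the second member of some pair, so 16 + 1 = 17.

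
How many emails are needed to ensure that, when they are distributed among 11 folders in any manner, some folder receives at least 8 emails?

With 77 emails one could put exactly 7 in each of the 11 folders, and no folder would reach 8.
By pigeonhole, one more email must land in a folder that already has 7, giving it 8.
So 11 × 7 + 1 = 78 emails are required.

78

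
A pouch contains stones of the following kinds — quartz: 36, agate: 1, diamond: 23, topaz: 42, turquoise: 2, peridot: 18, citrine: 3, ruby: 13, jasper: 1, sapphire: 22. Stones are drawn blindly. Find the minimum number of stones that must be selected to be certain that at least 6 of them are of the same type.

Pigeonhole: put each drawn stone into a box by type. The largest draw with every box below 6 takes min(count, 5) from each type; types with fewer than 5 contribute all they have.
Σ min(cᵢ, 5) = 5 + 1 + 5 + 5 + 2 + 5 + 3 + 5 + 1 + 5 = 37.
Draw number 37 + 1 = 38 must push one box to 6.

38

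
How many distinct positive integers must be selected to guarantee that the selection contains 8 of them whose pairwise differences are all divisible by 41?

288

Integers whose pairwise differences are multiples of 41 are exactly those sharing a remainder mod 41. By pigeonhole, the 41 residue classes mod 41 are the pigeonholes.
With 287 integers one could put 7 in each residue class and have no class reach 8.
The 288th integer pushes some class to 8, so 41·7 + 1 = 288.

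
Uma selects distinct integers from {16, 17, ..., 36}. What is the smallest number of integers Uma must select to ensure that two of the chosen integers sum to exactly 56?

A set avoiding the sum 56 can contain at most one of each pair {x, 56−x}, plus the 5 elements whose complement lies outside the range or equal to its own complement.
The integers 16, …, 28 (13 of them) are such a set: any two sum to at least 16+17 = 33 and at most 27+28 = 55 < 56.
Any 14th integer completes one of the 8 pairs, so 14 choices force a sum of 56.

14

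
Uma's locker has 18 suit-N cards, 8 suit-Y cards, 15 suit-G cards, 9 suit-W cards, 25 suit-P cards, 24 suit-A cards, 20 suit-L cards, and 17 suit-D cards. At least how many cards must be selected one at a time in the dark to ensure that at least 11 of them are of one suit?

78

Put each drawn card into a box by suit. The largest draw with every box below 11 takes min(count, 10) from each suit; suits with fewer than 10 contribute all they have.
Σ min(cᵢ, 10) = 10 + 8 + 10 + 9 + 10 + 10 + 10 + 10 = 77.
Draw number 77 + 1 = 78 must push one box to 11.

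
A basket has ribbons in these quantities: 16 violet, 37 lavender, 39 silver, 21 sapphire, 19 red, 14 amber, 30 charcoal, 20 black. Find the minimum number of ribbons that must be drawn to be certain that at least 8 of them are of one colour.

57

An adversary could hand out at most 7 ribbons per colour: 7 + 7 + 7 + 7 + 7 + 7 + 7 + 7 = 56 ribbons and still no colour has 8.
One more ribbon lands in a colour already at 7, so 57 draws are enough and 56 are not.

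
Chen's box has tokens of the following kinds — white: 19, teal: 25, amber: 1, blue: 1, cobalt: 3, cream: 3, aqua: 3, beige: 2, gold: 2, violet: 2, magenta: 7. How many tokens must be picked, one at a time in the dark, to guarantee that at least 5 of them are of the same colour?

30

Put each drawn token into a box by colour. The largest draw with every box below 5 takes min(count, 4) from each colour; colours with fewer than 4 contribute all they have.
Σ min(cᵢ, 4) = 4 + 4 + 1 + 1 + 3 + 3 + 3 + 2 + 2 + 2 + 4 = 29.
Draw number 29 + 1 = 30 must push one box to 5.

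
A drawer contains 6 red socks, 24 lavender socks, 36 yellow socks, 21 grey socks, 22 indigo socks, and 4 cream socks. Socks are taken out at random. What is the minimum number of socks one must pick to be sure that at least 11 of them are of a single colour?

51

An adversary could hand out at most 10 socks per colour (red, cream run out sooner): 6 + 10 + 10 + 10 + 10 + 4 = 50 socks and still no colour has 11.
One more sock lands in a colour already at 10, so 51 draws are enough and 50 are not.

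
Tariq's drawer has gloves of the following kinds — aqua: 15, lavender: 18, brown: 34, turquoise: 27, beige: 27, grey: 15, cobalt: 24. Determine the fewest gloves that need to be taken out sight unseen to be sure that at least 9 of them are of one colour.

57

The 7 colours are the holes; the gloves drawn are the pigeons.
To avoid 9 of any one colour, the worst case takes at most 8 of each colour.
That gives 8 + 8 + 8 + 8 + 8 + 8 + 8 = 56 gloves with no colour reaching 9.
The next glove forces some colour to 9, so 56 + 1 = 57.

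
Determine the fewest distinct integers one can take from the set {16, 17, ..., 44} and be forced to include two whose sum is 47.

22

Two chosen integers sum to 47 exactly when both halves of some pair {x, 47−x} with 16 ≤ x ≤ 47−x ≤ 31 are chosen — 8 such pairs.
The remaining 13 elements (those with no distinct partner in range) can never complete a 47-sum, so the worst case takes all of them and one from each pair: 13 + 8 = 21.
The 22nd integer has to be the second member of some pair, so 21 + 1 = 22.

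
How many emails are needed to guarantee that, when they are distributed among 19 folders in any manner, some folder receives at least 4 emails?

With 57 emails one could put exactly 3 in each of the 19 folders, and no folder would reach 4.
By pigeonhole, one more email must land in a folder that already has 3, giving it 4.
So 19 × 3 + 1 = 58 emails are required.

58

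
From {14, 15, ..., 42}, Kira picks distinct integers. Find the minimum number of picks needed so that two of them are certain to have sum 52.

18

A set avoiding the sum 52 can contain at most one of each pair {x, 52−x}, plus the 5 elements whose complement lies outside the range or equal to its own complement.
The integers 26, …, 42 (17 of them) are such a set: any two sum to at least 26+27 = 53 > 52.
Any 18th integer completes one of the 12 pairs, so 18 choices force a sum of 52.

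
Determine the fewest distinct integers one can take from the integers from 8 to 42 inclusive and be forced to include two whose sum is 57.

Two chosen integers sum to 57 exactly when both halves of some pair {x, 57−x} with 15 ≤ x ≤ 57−x ≤ 42 are chosen — 14 such pairs.
The remaining 7 elements (those with no distinct partner in range) can never complete a 57-sum, so the worst case takes all of them and one from each pair: 7 + 14 = 21.
By pigeonhole, the 22nd integer has to be the second member of some pair, so 21 + 1 = 22.

22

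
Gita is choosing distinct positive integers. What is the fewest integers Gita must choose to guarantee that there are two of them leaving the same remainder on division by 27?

28

Pigeonhole: the 27 residue classes mod 27 are the pigeonholes.
With 27 integers one could put 1 in each residue class and have no class reach 2.
The 28th integer pushes some class to 2, so 27·1 + 1 = 28.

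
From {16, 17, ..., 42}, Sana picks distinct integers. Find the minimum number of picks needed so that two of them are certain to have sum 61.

A set avoiding the sum 61 can contain at most one of each pair {x, 61−x}, plus the 3 elements whose complement lies outside the range.
The integers 16, …, 30 (15 of them) are such a set: any two sum to at least 16+17 = 33 and at most 29+30 = 59 < 61.
By pigeonhole, any 16th integer completes one of the 12 pairs, so 16 choices force a sum of 61.

16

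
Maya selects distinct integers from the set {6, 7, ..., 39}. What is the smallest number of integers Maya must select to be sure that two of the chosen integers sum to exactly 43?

Two chosen integers sum to 43 exactly when both halves of some pair {x, 43−x} with 6 ≤ x ≤ 43−x ≤ 37 are chosen — 16 such pairs.
The remaining 2 elements (those with no distinct partner in range) can never complete a 43-sum, so the worst case takes all of them and one from each pair: 2 + 16 = 18.
The 19th integer has to be the second member of some pair, so 18 + 1 = 19.

19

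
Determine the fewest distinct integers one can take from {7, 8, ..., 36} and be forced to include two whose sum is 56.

23

A set avoiding the sum 56 can contain at most one of each pair {x, 56−x}, plus the 14 elements whose complement lies outside the range or equal to its own complement.
The integers 7, …, 28 (22 of them) are such a set: any two sum to at least 7+8 = 15 and at most 27+28 = 55 < 56.
Pigeonhole: any 23rd integer completes one of the 8 pairs, so 23 choices force a sum of 56.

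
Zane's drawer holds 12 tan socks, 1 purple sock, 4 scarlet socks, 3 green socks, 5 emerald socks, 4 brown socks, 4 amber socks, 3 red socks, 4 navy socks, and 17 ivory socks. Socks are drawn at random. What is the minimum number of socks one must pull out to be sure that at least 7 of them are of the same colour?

41

Pigeonhole: the 10 colours are the holes; the socks drawn are the pigeons.
To avoid 7 of any one colour, the worst case takes at most 6 of each colour, or every sock of a colour that has fewer than 6.
That gives 6 + 1 + 4 + 3 + 5 + 4 + 4 + 3 + 4 + 6 = 40 socks with no colour reaching 7.
The next sock forces some colour to 7, so 40 + 1 = 41.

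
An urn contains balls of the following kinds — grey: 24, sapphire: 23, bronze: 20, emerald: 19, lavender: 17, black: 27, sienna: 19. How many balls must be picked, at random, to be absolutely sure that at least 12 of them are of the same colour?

The 7 colours are the holes; the balls drawn are the pigeons.
To avoid 12 of any one colour, the worst case takes at most 11 of each colour.
That gives 11 + 11 + 11 + 11 + 11 + 11 + 11 = 77 balls with no colour reaching 12.
The next ball forces some colour to 12, so 77 + 1 = 78.

78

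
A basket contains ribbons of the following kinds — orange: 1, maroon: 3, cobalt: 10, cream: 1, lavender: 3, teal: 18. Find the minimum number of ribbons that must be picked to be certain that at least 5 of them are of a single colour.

By the pigeonhole principle, the 6 colours are the holes; the ribbons drawn are the pigeons.
To avoid 5 of any one colour, the worst case takes at most 4 of each colour, or every ribbon of a colour that has fewer than 4.
That gives 1 + 3 + 4 + 1 + 3 + 4 = 16 ribbons with no colour reaching 5.
The next ribbon forces some colour to 5, so 16 + 1 = 17.

17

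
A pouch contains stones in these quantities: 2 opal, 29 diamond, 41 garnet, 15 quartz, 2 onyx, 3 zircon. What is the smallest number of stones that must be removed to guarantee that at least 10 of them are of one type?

35

An adversary could hand out at most 9 stones per type (opal, onyx, zircon run out sooner): 2 + 9 + 9 + 9 + 2 + 3 = 34 stones and still no type has 10.
By pigeonhole, one more stone lands in a type already at 9, so 35 draws are enough and 34 are not.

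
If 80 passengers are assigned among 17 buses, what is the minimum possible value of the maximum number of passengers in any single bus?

5

By pigeonhole, the 17 buses are the holes and the 80 passengers are the pigeons.
If every bus held at most 4 passengers, the total would be at most 17 × 4 = 68, which is less than 80.
So some bus holds at least ⌈80/17⌉ = 5 passengers.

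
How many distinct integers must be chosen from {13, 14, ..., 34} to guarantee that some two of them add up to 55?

A set avoiding the sum 55 can contain at most one of each pair {x, 55−x}, plus the 8 elements whose complement lies outside the range.
The integers 13, …, 27 (15 of them) are such a set: any two sum to at least 13+14 = 27 and at most 26+27 = 53 < 55.
Any 16th integer completes one of the 7 pairs, so 16 choices force a sum of 55.

16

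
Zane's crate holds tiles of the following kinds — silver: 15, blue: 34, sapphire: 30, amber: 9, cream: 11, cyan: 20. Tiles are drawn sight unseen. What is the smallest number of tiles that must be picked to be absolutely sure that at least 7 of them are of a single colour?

37

Pigeonhole: the 6 colours are the holes; the tiles drawn are the pigeons.
To avoid 7 of any one colour, the worst case takes at most 6 of each colour.
That gives 6 + 6 + 6 + 6 + 6 + 6 = 36 tiles with no colour reaching 7.
The next tile forces some colour to 7, so 36 + 1 = 37.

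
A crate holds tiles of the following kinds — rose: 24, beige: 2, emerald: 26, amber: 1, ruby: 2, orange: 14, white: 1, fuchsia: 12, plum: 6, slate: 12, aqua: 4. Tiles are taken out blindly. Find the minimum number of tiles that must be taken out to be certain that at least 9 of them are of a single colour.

57

An adversary could hand out at most 8 tiles per colour (6 colours run out sooner): 8 + 2 + 8 + 1 + 2 + 8 + 1 + 8 + 6 + 8 + 4 = 56 tiles and still no colour has 9.
One more tile lands in a colour already at 8, so 57 draws are enough and 56 are not.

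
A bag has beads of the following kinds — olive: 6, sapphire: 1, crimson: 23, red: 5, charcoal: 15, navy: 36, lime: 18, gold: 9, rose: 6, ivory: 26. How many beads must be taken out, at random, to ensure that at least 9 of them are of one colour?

The 10 colours are the holes; the beads drawn are the pigeons.
To avoid 9 of any one colour, the worst case takes at most 8 of each colour, or every bead of a colour that has fewer than 8.
That gives 6 + 1 + 8 + 5 + 8 + 8 + 8 + 8 + 6 + 8 = 66 beads with no colour reaching 9.
The next bead forces some colour to 9, so 66 + 1 = 67.

67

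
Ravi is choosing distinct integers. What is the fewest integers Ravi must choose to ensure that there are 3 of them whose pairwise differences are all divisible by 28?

Integers whose pairwise differences are multiples of 28 are exactly those sharing a remainder mod 28. The 28 residue classes mod 28 are the pigeonholes.
With 56 integers one could put 2 in each residue class and have no class reach 3.
The 57th integer pushes some class to 3, so 28·2 + 1 = 57.

57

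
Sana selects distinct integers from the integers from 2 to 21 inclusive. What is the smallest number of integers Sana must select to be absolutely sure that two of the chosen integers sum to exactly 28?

Two chosen integers sum to 28 exactly when both halves of some pair {x, 28−x} with 7 ≤ x ≤ 28−x ≤ 21 are chosen — 7 such pairs.
The remaining 6 elements (those with no distinct partner in range) can never complete a 28-sum, so the worst case takes all of them and one from each pair: 6 + 7 = 13.
The 14th integer has to be the second member of some pair, so 13 + 1 = 14.

14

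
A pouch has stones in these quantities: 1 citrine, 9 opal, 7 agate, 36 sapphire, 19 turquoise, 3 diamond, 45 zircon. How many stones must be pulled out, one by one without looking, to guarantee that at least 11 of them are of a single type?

By the pigeonhole principle, put each drawn stone into a box by type. The largest draw with every box below 11 takes min(count, 10) from each type; types with fewer than 10 contribute all they have.
Σ min(cᵢ, 10) = 1 + 9 + 7 + 10 + 10 + 3 + 10 = 50.
Draw number 50 + 1 = 51 must push one box to 11.

51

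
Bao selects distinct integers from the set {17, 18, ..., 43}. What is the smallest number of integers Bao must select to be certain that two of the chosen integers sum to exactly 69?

Group the elements by complementary pair {x, 69−x}: {26,43}, {27,42}, {28,41}, …, giving 9 two-element pairs and 9 integers whose partner 69−x falls outside [17,43].
Treating each of those 18 groups as a pigeonhole, one can pick one integer per group — 18 integers — with no two summing to 69.
The 19th integer lands in an occupied pair, forcing a sum of 69.

19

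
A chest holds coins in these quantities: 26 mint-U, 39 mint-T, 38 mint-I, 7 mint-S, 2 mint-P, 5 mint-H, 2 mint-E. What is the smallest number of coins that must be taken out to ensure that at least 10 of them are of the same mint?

By the pigeonhole principle, put each drawn coin into a box by mint. The largest draw with every box below 10 takes min(count, 9) from each mint; mints with fewer than 9 contribute all they have.
Σ min(cᵢ, 9) = 9 + 9 + 9 + 7 + 2 + 5 + 2 = 43.
Draw number 43 + 1 = 44 must push one box to 10.

44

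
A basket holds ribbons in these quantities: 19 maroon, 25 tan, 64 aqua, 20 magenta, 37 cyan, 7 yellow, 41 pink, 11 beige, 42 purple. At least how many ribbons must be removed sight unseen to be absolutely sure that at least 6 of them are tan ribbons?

In the worst case for collecting tan ribbons, every non-tan ribbon comes out first.
There are 19 + 64 + 20 + 37 + 7 + 41 + 11 + 42 = 241 non-tan ribbons altogether.
After those, each further ribbon must be tan, so 241 + 6 = 247 draws guarantee 6 tan ribbons.

247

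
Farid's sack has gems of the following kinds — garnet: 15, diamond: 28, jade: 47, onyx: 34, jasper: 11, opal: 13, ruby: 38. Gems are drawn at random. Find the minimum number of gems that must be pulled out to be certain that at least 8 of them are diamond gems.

In the worst case for collecting diamond gems, every non-diamond gem comes out first.
There are 15 + 47 + 34 + 11 + 13 + 38 = 158 non-diamond gems altogether.
After those, each further gem must be diamond, so 158 + 8 = 166 draws guarantee 8 diamond gems.

166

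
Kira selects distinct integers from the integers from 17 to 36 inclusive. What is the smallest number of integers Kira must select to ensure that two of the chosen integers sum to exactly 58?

14

Two chosen integers sum to 58 exactly when both halves of some pair {x, 58−x} with 22 ≤ x ≤ 58−x ≤ 36 are chosen — 7 such pairs.
The remaining 6 elements (those with no distinct partner in range) can never complete a 58-sum, so the worst case takes all of them and one from each pair: 6 + 7 = 13.
By pigeonhole, the 14th integer has to be the second member of some pair, so 13 + 1 = 14.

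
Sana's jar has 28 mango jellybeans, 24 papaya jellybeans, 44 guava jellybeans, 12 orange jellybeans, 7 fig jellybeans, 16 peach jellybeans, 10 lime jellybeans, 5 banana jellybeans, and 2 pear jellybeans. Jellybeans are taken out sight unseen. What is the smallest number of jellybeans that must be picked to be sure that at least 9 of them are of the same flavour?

An adversary could hand out at most 8 jellybeans per flavour (fig, banana, pear run out sooner): 8 + 8 + 8 + 8 + 7 + 8 + 8 + 5 + 2 = 62 jellybeans and still no flavour has 9.
One more jellybean lands in a flavour already at 8, so 63 draws are enough and 62 are not.

63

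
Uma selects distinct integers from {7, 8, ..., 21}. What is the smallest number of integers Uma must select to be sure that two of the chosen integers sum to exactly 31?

10

Group the elements by complementary pair {x, 31−x}: {10,21}, {11,20}, {12,19}, …, giving 6 two-element pairs and 3 integers whose partner 31−x falls outside [7,21].
By pigeonhole, treating each of those 9 groups as a pigeonhole, one can pick one integer per group — 9 integers — with no two summing to 31.
The 10th integer lands in an occupied pair, forcing a sum of 31.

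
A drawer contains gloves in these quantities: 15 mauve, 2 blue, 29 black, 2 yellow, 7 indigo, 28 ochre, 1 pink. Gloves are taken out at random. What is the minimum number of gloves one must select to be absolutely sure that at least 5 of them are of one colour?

22

An adversary could hand out at most 4 gloves per colour (blue, yellow, pink run out sooner): 4 + 2 + 4 + 2 + 4 + 4 + 1 = 21 gloves and still no colour has 5.
One more glove lands in a colour already at 4, so 22 draws are enough and 21 are not.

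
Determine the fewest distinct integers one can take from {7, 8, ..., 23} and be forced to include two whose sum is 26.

A set avoiding the sum 26 can contain at most one of each pair {x, 26−x}, plus the 5 elements whose complement lies outside the range or equal to its own complement.
The integers 13, …, 23 (11 of them) are such a set: any two sum to at least 13+14 = 27 > 26.
By the pigeonhole principle, any 12th integer completes one of the 6 pairs, so 12 choices force a sum of 26.

12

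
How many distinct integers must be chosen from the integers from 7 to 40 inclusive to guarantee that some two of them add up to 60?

A set avoiding the sum 60 can contain at most one of each pair {x, 60−x}, plus the 14 elements whose complement lies outside the range or equal to its own complement.
The integers 7, …, 30 (24 of them) are such a set: any two sum to at least 7+8 = 15 and at most 29+30 = 59 < 60.
Any 25th integer completes one of the 10 pairs, so 25 choices force a sum of 60.

25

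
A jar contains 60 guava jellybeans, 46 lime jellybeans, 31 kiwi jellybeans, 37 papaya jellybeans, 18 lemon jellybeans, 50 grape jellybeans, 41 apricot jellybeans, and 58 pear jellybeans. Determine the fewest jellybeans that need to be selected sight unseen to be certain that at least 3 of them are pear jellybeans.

In the worst case for collecting pear jellybeans, every non-pear jellybean comes out first.
There are 60 + 46 + 31 + 37 + 18 + 50 + 41 = 283 non-pear jellybeans altogether.
After those, each further jellybean must be pear, so 283 + 3 = 286 draws guarantee 3 pear jellybeans.

286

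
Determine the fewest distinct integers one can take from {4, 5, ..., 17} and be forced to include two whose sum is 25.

Group the elements by complementary pair {x, 25−x}: {8,17}, {9,16}, {10,15}, …, giving 5 two-element pairs and 4 integers whose partner 25−x falls outside [4,17].
Pigeonhole: treating each of those 9 groups as a pigeonhole, one can pick one integer per group — 9 integers — with no two summing to 25.
The 10th integer lands in an occupied pair, forcing a sum of 25.

10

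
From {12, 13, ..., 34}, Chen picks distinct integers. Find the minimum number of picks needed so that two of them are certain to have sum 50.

A set avoiding the sum 50 can contain at most one of each pair {x, 50−x}, plus the 5 elements whose complement lies outside the range or equal to its own complement.
The integers 12, …, 25 (14 of them) are such a set: any two sum to at least 12+13 = 25 and at most 24+25 = 49 < 50.
By pigeonhole, any 15th integer completes one of the 9 pairs, so 15 choices force a sum of 50.

15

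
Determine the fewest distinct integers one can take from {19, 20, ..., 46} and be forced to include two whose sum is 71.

Two chosen integers sum to 71 exactly when both halves of some pair {x, 71−x} with 25 ≤ x ≤ 71−x ≤ 46 are chosen — 11 such pairs.
The remaining 6 elements (those with no distinct partner in range) can never complete a 71-sum, so the worst case takes all of them and one from each pair: 6 + 11 = 17.
The 18th integer has to be the second member of some pair, so 17 + 1 = 18.

18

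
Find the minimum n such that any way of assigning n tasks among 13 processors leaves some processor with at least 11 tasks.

With 130 tasks one could put exactly 10 in each of the 13 processors, and no processor would reach 11.
One more task must land in a processor that already has 10, giving it 11.
So 13 × 10 + 1 = 131 tasks are required.

131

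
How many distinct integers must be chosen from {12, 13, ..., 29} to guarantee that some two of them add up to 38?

Two chosen integers sum to 38 exactly when both halves of some pair {x, 38−x} with 12 ≤ x ≤ 38−x ≤ 26 are chosen — 7 such pairs.
The remaining 4 elements (those with no distinct partner in range) can never complete a 38-sum, so the worst case takes all of them and one from each pair: 4 + 7 = 11.
The 12th integer has to be the second member of some pair, so 11 + 1 = 12.

12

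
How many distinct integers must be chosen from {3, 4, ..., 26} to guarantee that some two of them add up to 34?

16

A set avoiding the sum 34 can contain at most one of each pair {x, 34−x}, plus the 6 elements whose complement lies outside the range or equal to its own complement.
The integers 3, …, 17 (15 of them) are such a set: any two sum to at least 3+4 = 7 and at most 16+17 = 33 < 34.
Any 16th integer completes one of the 9 pairs, so 16 choices force a sum of 34.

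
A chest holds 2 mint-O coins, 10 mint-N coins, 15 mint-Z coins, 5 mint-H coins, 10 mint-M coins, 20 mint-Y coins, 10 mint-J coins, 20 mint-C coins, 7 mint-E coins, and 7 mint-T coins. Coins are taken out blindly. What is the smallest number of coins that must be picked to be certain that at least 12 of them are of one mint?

Put each drawn coin into a box by mint. The largest draw with every box below 12 takes min(count, 11) from each mint; mints with fewer than 11 contribute all they have.
Σ min(cᵢ, 11) = 2 + 10 + 11 + 5 + 10 + 11 + 10 + 11 + 7 + 7 = 84.
Draw number 84 + 1 = 85 must push one box to 12.

85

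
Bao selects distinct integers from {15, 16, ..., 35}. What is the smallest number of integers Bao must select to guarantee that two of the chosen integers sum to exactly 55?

14

Group the elements by complementary pair {x, 55−x}: {20,35}, {21,34}, {22,33}, …, giving 8 two-element pairs and 5 integers whose partner 55−x falls outside [15,35].
Treating each of those 13 groups as a pigeonhole, one can pick one integer per group — 13 integers — with no two summing to 55.
The 14th integer lands in an occupied pair, forcing a sum of 55.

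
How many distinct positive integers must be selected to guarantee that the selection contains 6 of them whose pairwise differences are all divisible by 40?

201

Integers whose pairwise differences are multiples of 40 are exactly those sharing a remainder mod 40. Pigeonhole: the 40 residue classes mod 40 are the pigeonholes.
With 200 integers one could put 5 in each residue class and have no class reach 6.
The 201st integer pushes some class to 6, so 40·5 + 1 = 201.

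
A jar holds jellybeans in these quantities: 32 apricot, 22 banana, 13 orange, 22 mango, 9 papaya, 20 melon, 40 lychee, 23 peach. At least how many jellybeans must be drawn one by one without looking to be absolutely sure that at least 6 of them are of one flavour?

The 8 flavours are the holes; the jellybeans drawn are the pigeons.
To avoid 6 of any one flavour, the worst case takes at most 5 of each flavour.
That gives 5 + 5 + 5 + 5 + 5 + 5 + 5 + 5 = 40 jellybeans with no flavour reaching 6.
The next jellybean forces some flavour to 6, so 40 + 1 = 41.

41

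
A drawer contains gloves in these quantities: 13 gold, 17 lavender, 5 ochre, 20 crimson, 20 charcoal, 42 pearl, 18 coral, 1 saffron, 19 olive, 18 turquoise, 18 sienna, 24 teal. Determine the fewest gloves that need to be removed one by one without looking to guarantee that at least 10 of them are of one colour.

The 12 colours are the holes; the gloves drawn are the pigeons.
To avoid 10 of any one colour, the worst case takes at most 9 of each colour, or every glove of a colour that has fewer than 9.
That gives 9 + 9 + 5 + 9 + 9 + 9 + 9 + 1 + 9 + 9 + 9 + 9 = 96 gloves with no colour reaching 10.
The next glove forces some colour to 10, so 96 + 1 = 97.

97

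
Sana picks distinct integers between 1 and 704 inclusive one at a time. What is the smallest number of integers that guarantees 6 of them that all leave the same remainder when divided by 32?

161

The 32 residue classes mod 32 are the pigeonholes.
With 160 integers one could put 5 in each residue class and have no class reach 6.
The 161st integer pushes some class to 6, so 32·5 + 1 = 161.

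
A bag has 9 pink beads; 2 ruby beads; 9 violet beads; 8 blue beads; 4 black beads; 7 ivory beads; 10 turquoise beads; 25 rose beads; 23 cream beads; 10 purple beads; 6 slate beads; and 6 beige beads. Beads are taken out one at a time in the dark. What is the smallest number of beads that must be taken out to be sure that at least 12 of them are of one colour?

94

The 12 colours are the holes; the beads drawn are the pigeons.
To avoid 12 of any one colour, the worst case takes at most 11 of each colour, or every bead of a colour that has fewer than 11.
That gives 9 + 2 + 9 + 8 + 4 + 7 + 10 + 11 + 11 + 10 + 6 + 6 = 93 beads with no colour reaching 12.
The next bead forces some colour to 12, so 93 + 1 = 94.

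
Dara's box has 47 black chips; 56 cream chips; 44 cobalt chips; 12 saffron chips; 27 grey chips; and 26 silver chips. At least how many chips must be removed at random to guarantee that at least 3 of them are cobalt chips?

In the worst case for collecting cobalt chips, every non-cobalt chip comes out first.
There are 47 + 56 + 12 + 27 + 26 = 168 non-cobalt chips altogether.
After those, each further chip must be cobalt, so 168 + 3 = 171 draws guarantee 3 cobalt chips.

171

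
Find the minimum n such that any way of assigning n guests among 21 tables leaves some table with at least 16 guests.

With 315 guests one could put exactly 15 in each of the 21 tables, and no table would reach 16.
By the pigeonhole principle, one more guest must land in a table that already has 15, giving it 16.
So 21 × 15 + 1 = 316 guests are required.

316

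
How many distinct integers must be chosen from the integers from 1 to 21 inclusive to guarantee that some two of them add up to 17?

Two chosen integers sum to 17 exactly when both halves of some pair {x, 17−x} with 1 ≤ x ≤ 17−x ≤ 16 are chosen — 8 such pairs.
The remaining 5 elements (those with no distinct partner in range) can never complete a 17-sum, so the worst case takes all of them and one from each pair: 5 + 8 = 13.
By pigeonhole, the 14th integer has to be the second member of some pair, so 13 + 1 = 14.

14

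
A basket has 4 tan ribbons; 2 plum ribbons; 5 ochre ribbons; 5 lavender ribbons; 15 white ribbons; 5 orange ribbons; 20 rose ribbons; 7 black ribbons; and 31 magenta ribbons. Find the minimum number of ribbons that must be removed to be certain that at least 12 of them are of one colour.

Put each drawn ribbon into a box by colour. The largest draw with every box below 12 takes min(count, 11) from each colour; colours with fewer than 11 contribute all they have.
Σ min(cᵢ, 11) = 4 + 2 + 5 + 5 + 11 + 5 + 11 + 7 + 11 = 61.
Draw number 61 + 1 = 62 must push one box to 12.

62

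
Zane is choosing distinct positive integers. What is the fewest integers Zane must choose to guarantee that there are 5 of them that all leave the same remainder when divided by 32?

By the pigeonhole principle, the 32 residue classes mod 32 are the pigeonholes.
With 128 integers one could put 4 in each residue class and have no class reach 5.
The 129th integer pushes some class to 5, so 32·4 + 1 = 129.

129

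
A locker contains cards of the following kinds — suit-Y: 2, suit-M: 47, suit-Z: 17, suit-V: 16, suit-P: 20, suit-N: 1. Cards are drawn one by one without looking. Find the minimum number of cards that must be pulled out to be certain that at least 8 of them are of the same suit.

The 6 suits are the holes; the cards drawn are the pigeons.
To avoid 8 of any one suit, the worst case takes at most 7 of each suit, or every card of a suit that has fewer than 7.
That gives 2 + 7 + 7 + 7 + 7 + 1 = 31 cards with no suit reaching 8.
The next card forces some suit to 8, so 31 + 1 = 32.

32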